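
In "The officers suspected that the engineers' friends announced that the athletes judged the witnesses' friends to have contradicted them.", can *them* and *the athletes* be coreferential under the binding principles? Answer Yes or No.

*the athletes* is an R-expression; Principle C requires it to be free (not bound by any c-commanding expression).
— them: object of the clause headed by 'contradicted'; the pronoun does not c-command the R-expression — coreference allowed.

Yes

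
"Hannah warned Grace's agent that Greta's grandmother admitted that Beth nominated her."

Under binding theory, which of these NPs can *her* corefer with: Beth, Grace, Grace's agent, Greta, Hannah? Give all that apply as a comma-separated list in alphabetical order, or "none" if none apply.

Grace, Grace's agent, Greta, Hannah

*her* is a pronoun; Principle B requires it to be free in its binding domain — the clause headed by 'nominated'.
— Beth: subject of the clause headed by 'nominated'; c-commands the pronoun within its binding domain — blocked (Principle B).
— Grace: possessor inside the object DP of the matrix clause; does not c-command the pronoun — Principle B does not apply; allowed.
— Grace's agent: object of the matrix clause; c-commands the pronoun but lies outside its binding domain — allowed.
— Greta: possessor inside the subject DP of the clause headed by 'admitted'; does not c-command the pronoun — Principle B does not apply; allowed.
— Hannah: subject of the matrix clause; c-commands the pronoun but lies outside its binding domain — allowed.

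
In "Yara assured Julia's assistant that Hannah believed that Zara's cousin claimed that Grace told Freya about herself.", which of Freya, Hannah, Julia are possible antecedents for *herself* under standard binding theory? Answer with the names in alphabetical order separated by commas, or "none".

*herself* is a reflexive; Principle A requires it to be bound within its binding domain — the clause headed by 'told'.
— Freya: object of the clause headed by 'told'; c-commands the reflexive within its binding domain — allowed (Principle A).
— Hannah: subject of the clause headed by 'believed'; c-commands the reflexive but lies outside its binding domain — cannot bind it (Principle A).
— Julia: possessor inside the object DP of the matrix clause; does not c-command the reflexive — cannot bind it (Principle A).

Freya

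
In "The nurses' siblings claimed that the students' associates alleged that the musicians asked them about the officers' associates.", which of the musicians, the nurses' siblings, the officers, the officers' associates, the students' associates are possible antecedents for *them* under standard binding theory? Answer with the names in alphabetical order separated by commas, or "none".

*them* is a pronoun; Principle B requires it to be free in its binding domain — the clause headed by 'asked'.
— the musicians: subject of the clause headed by 'asked'; c-commands the pronoun within its binding domain — blocked (Principle B).
— the nurses' siblings: subject of the matrix clause; c-commands the pronoun but lies outside its binding domain — allowed.
— the officers: possessor inside the second object DP of the clause headed by 'asked'; is c-commanded by the pronoun; coreference would bind this R-expression — blocked (Principle C).
— the officers' associates: second object of the clause headed by 'asked'; is c-commanded by the pronoun; coreference would bind this R-expression — blocked (Principle C).
— the students' associates: subject of the clause headed by 'alleged'; c-commands the pronoun but lies outside its binding domain — allowed.

the nurses' siblings, the students' associates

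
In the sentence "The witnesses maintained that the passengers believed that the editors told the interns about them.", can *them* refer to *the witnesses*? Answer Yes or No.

*them* is a pronoun; Principle B requires it to be free in its binding domain — the clause headed by 'told'.
— the witnesses: subject of the matrix clause; c-commands the pronoun but lies outside its binding domain — allowed.

Yes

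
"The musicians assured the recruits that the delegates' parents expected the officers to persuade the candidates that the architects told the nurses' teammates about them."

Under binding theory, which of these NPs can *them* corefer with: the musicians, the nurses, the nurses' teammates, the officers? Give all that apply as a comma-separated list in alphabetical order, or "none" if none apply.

the musicians, the nurses, the officers

*them* is a pronoun; Principle B requires it to be free in its binding domain — the clause headed by 'told'.
— the musicians: subject of the matrix clause; c-commands the pronoun but lies outside its binding domain — allowed.
— the nurses: possessor inside the object DP of the clause headed by 'told'; does not c-command the pronoun — Principle B does not apply; allowed.
— the nurses' teammates: object of the clause headed by 'told'; c-commands the pronoun within its binding domain — blocked (Principle B).
— the officers: subject of the clause headed by 'persuade'; c-commands the pronoun but lies outside its binding domain — allowed.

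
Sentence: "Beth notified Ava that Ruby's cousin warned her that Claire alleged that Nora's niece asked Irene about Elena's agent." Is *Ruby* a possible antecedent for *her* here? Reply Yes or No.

*her* is a pronoun; Principle B requires it to be free in its binding domain — the clause headed by 'warned'.
— Ruby: possessor inside the subject DP of the clause headed by 'warned'; does not c-command the pronoun — Principle B does not apply; allowed.

Yes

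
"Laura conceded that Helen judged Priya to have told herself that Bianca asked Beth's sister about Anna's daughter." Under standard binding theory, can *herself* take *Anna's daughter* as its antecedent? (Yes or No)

No

*herself* is a reflexive; Principle A requires it to be bound within its binding domain — the clause headed by 'told'.
— Anna's daughter: second object of the clause headed by 'asked'; does not c-command the reflexive — cannot bind it (Principle A).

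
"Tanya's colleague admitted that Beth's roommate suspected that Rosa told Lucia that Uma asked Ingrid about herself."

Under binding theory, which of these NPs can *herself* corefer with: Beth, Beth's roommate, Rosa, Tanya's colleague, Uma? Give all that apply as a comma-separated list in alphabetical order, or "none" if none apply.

Uma

*herself* is a reflexive; Principle A requires it to be bound within its binding domain — the clause headed by 'asked'.
— Beth: possessor inside the subject DP of the clause headed by 'suspected'; does not c-command the reflexive — cannot bind it (Principle A).
— Beth's roommate: subject of the clause headed by 'suspected'; c-commands the reflexive but lies outside its binding domain — cannot bind it (Principle A).
— Rosa: subject of the clause headed by 'told'; c-commands the reflexive but lies outside its binding domain — cannot bind it (Principle A).
— Tanya's colleague: subject of the matrix clause; c-commands the reflexive but lies outside its binding domain — cannot bind it (Principle A).
— Uma: subject of the clause headed by 'asked'; c-commands the reflexive within its binding domain — allowed (Principle A).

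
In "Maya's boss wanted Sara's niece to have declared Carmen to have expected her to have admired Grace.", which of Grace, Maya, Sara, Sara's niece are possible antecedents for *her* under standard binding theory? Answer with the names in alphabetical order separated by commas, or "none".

Maya, Sara, Sara's niece

*her* is a pronoun; Principle B requires it to be free in its binding domain — the clause headed by 'expected'.
— Grace: object of the clause headed by 'admired'; is c-commanded by the pronoun; coreference would bind this R-expression — blocked (Principle C).
— Maya: possessor inside the subject DP of the matrix clause; does not c-command the pronoun — Principle B does not apply; allowed.
— Sara: possessor inside the subject DP of the clause headed by 'declared'; does not c-command the pronoun — Principle B does not apply; allowed.
— Sara's niece: subject of the clause headed by 'declared'; c-commands the pronoun but lies outside its binding domain — allowed.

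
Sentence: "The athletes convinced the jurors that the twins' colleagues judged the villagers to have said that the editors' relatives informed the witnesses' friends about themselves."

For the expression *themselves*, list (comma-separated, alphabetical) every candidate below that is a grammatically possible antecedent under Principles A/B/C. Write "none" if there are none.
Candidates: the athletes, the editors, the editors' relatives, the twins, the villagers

the editors' relatives

*themselves* is a reflexive; Principle A requires it to be bound within its binding domain — the clause headed by 'informed'.
— the athletes: subject of the matrix clause; c-commands the reflexive but lies outside its binding domain — cannot bind it (Principle A).
— the editors: possessor inside the subject DP of the clause headed by 'informed'; does not c-command the reflexive — cannot bind it (Principle A).
— the editors' relatives: subject of the clause headed by 'informed'; c-commands the reflexive within its binding domain — allowed (Principle A).
— the twins: possessor inside the subject DP of the clause headed by 'judged'; does not c-command the reflexive — cannot bind it (Principle A).
— the villagers: subject of the clause headed by 'said'; c-commands the reflexive but lies outside its binding domain — cannot bind it (Principle A).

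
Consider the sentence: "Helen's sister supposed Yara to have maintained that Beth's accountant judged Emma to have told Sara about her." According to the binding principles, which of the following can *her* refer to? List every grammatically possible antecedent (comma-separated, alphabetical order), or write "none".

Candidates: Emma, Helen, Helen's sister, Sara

Helen, Helen's sister

*her* is a pronoun; Principle B requires it to be free in its binding domain — the clause headed by 'told'.
— Emma: subject of the clause headed by 'told'; c-commands the pronoun within its binding domain — blocked (Principle B).
— Helen: possessor inside the subject DP of the matrix clause; does not c-command the pronoun — Principle B does not apply; allowed.
— Helen's sister: subject of the matrix clause; c-commands the pronoun but lies outside its binding domain — allowed.
— Sara: object of the clause headed by 'told'; c-commands the pronoun within its binding domain — blocked (Principle B).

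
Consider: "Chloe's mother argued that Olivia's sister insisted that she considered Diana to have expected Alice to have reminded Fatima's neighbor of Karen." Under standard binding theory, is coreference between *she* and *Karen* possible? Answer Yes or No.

No

*Karen* is an R-expression; Principle C requires it to be free (not bound by any c-commanding expression).
— she: subject of the clause headed by 'considered'; the pronoun c-commands the R-expression — coreference blocked (Principle C).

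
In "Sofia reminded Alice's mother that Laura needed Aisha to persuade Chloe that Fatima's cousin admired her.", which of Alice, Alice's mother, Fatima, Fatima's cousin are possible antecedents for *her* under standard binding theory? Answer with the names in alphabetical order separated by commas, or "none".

*her* is a pronoun; Principle B requires it to be free in its binding domain — the clause headed by 'admired'.
— Alice: possessor inside the object DP of the matrix clause; does not c-command the pronoun — Principle B does not apply; allowed.
— Alice's mother: object of the matrix clause; c-commands the pronoun but lies outside its binding domain — allowed.
— Fatima: possessor inside the subject DP of the clause headed by 'admired'; does not c-command the pronoun — Principle B does not apply; allowed.
— Fatima's cousin: subject of the clause headed by 'admired'; c-commands the pronoun within its binding domain — blocked (Principle B).

Alice, Alice's mother, Fatima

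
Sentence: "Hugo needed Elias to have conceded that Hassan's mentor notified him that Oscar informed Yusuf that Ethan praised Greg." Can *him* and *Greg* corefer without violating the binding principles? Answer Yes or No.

*Greg* is an R-expression; Principle C requires it to be free (not bound by any c-commanding expression).
— him: object of the clause headed by 'notified'; the pronoun c-commands the R-expression — coreference blocked (Principle C).

No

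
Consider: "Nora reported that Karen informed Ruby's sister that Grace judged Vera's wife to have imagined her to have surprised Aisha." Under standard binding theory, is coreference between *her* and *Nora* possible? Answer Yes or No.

*Nora* is an R-expression; Principle C requires it to be free (not bound by any c-commanding expression).
— her: subject of the clause headed by 'surprised'; the pronoun does not c-command the R-expression — coreference allowed.

Yes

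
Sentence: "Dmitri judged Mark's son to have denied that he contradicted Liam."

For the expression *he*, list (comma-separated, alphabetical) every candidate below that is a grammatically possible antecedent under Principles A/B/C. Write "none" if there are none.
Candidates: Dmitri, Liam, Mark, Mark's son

*he* is a pronoun; Principle B requires it to be free in its binding domain — the clause headed by 'contradicted'.
— Dmitri: subject of the matrix clause; c-commands the pronoun but lies outside its binding domain — allowed.
— Liam: object of the clause headed by 'contradicted'; is c-commanded by the pronoun; coreference would bind this R-expression — blocked (Principle C).
— Mark: possessor inside the subject DP of the clause headed by 'denied'; does not c-command the pronoun — Principle B does not apply; allowed.
— Mark's son: subject of the clause headed by 'denied'; c-commands the pronoun but lies outside its binding domain — allowed.

Dmitri, Mark, Mark's son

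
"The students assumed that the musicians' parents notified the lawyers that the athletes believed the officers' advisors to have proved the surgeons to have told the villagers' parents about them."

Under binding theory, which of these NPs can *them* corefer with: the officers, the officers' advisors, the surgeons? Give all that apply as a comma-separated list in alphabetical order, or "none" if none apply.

the officers, the officers' advisors

*them* is a pronoun; Principle B requires it to be free in its binding domain — the clause headed by 'told'.
— the officers: possessor inside the subject DP of the clause headed by 'proved'; does not c-command the pronoun — Principle B does not apply; allowed.
— the officers' advisors: subject of the clause headed by 'proved'; c-commands the pronoun but lies outside its binding domain — allowed.
— the surgeons: subject of the clause headed by 'told'; c-commands the pronoun within its binding domain — blocked (Principle B).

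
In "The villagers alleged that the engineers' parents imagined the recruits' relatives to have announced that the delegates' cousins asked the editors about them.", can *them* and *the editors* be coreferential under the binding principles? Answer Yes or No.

*the editors* is an R-expression; Principle C requires it to be free (not bound by any c-commanding expression).
— them: second object of the clause headed by 'asked'; the R-expression locally c-commands the pronoun — coreference blocked (Principle B on the pronoun).

No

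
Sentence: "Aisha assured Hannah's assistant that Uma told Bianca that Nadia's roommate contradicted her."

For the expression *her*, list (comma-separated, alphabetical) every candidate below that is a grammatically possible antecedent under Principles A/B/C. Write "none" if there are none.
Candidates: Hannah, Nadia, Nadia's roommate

*her* is a pronoun; Principle B requires it to be free in its binding domain — the clause headed by 'contradicted'.
— Hannah: possessor inside the object DP of the matrix clause; does not c-command the pronoun — Principle B does not apply; allowed.
— Nadia: possessor inside the subject DP of the clause headed by 'contradicted'; does not c-command the pronoun — Principle B does not apply; allowed.
— Nadia's roommate: subject of the clause headed by 'contradicted'; c-commands the pronoun within its binding domain — blocked (Principle B).

Hannah, Nadia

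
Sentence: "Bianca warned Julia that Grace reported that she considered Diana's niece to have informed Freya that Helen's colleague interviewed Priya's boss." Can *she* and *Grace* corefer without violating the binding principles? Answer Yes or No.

Yes

*Grace* is an R-expression; Principle C requires it to be free (not bound by any c-commanding expression).
— she: subject of the clause headed by 'considered'; the pronoun does not c-command the R-expression — coreference allowed.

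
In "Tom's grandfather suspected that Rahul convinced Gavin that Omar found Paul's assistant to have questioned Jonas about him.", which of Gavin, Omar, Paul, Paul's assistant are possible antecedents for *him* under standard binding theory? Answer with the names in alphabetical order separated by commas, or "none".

*him* is a pronoun; Principle B requires it to be free in its binding domain — the clause headed by 'questioned'.
— Gavin: object of the clause headed by 'convinced'; c-commands the pronoun but lies outside its binding domain — allowed.
— Omar: subject of the clause headed by 'found'; c-commands the pronoun but lies outside its binding domain — allowed.
— Paul: possessor inside the subject DP of the clause headed by 'questioned'; does not c-command the pronoun — Principle B does not apply; allowed.
— Paul's assistant: subject of the clause headed by 'questioned'; c-commands the pronoun within its binding domain — blocked (Principle B).

Gavin, Omar, Paul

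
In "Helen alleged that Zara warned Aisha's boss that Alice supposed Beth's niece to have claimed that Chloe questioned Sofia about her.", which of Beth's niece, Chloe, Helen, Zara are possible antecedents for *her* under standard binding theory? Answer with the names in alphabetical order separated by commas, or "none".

*her* is a pronoun; Principle B requires it to be free in its binding domain — the clause headed by 'questioned'.
— Beth's niece: subject of the clause headed by 'claimed'; c-commands the pronoun but lies outside its binding domain — allowed.
— Chloe: subject of the clause headed by 'questioned'; c-commands the pronoun within its binding domain — blocked (Principle B).
— Helen: subject of the matrix clause; c-commands the pronoun but lies outside its binding domain — allowed.
— Zara: subject of the clause headed by 'warned'; c-commands the pronoun but lies outside its binding domain — allowed.

Beth's niece, Helen, Zara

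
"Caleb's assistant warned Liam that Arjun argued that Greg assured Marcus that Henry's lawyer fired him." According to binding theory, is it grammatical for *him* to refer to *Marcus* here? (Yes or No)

Yes

*Marcus* is an R-expression; Principle C requires it to be free (not bound by any c-commanding expression).
— him: object of the clause headed by 'fired'; the pronoun does not c-command the R-expression — coreference allowed.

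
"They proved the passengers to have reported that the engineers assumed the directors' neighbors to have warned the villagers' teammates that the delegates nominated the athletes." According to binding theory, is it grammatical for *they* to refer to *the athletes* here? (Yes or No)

*the athletes* is an R-expression; Principle C requires it to be free (not bound by any c-commanding expression).
— they: subject of the matrix clause; the pronoun c-commands the R-expression — coreference blocked (Principle C).

No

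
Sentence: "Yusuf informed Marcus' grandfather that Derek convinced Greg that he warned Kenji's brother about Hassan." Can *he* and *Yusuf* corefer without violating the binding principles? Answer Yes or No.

*Yusuf* is an R-expression; Principle C requires it to be free (not bound by any c-commanding expression).
— he: subject of the clause headed by 'warned'; the pronoun does not c-command the R-expression — coreference allowed.

Yes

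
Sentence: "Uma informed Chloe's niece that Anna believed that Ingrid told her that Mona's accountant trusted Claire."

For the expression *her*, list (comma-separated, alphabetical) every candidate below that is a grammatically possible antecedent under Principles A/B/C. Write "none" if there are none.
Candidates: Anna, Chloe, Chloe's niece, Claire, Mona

Anna, Chloe, Chloe's niece

*her* is a pronoun; Principle B requires it to be free in its binding domain — the clause headed by 'told'.
— Anna: subject of the clause headed by 'believed'; c-commands the pronoun but lies outside its binding domain — allowed.
— Chloe: possessor inside the object DP of the matrix clause; does not c-command the pronoun — Principle B does not apply; allowed.
— Chloe's niece: object of the matrix clause; c-commands the pronoun but lies outside its binding domain — allowed.
— Claire: object of the clause headed by 'trusted'; is c-commanded by the pronoun; coreference would bind this R-expression — blocked (Principle C).
— Mona: possessor inside the subject DP of the clause headed by 'trusted'; is c-commanded by the pronoun; coreference would bind this R-expression — blocked (Principle C).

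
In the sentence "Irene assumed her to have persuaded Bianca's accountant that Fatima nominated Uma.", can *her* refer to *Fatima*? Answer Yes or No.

*her* is a pronoun; Principle B requires it to be free in its binding domain — the matrix clause.
— Fatima: subject of the clause headed by 'nominated'; is c-commanded by the pronoun; coreference would bind this R-expression — blocked (Principle C).

No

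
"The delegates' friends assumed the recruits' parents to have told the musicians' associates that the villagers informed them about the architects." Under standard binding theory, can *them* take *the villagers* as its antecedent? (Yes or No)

*them* is a pronoun; Principle B requires it to be free in its binding domain — the clause headed by 'informed'.
— the villagers: subject of the clause headed by 'informed'; c-commands the pronoun within its binding domain — blocked (Principle B).

No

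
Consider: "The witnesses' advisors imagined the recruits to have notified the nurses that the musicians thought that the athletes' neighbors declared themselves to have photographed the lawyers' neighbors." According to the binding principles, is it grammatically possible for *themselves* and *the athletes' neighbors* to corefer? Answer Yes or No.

*themselves* is a reflexive; Principle A requires it to be bound within its binding domain — the clause headed by 'declared'.
— the athletes' neighbors: subject of the clause headed by 'declared'; c-commands the reflexive within its binding domain — allowed (Principle A).

Yes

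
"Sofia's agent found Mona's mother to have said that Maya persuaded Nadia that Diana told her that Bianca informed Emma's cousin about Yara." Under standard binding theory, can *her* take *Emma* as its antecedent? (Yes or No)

No

*her* is a pronoun; Principle B requires it to be free in its binding domain — the clause headed by 'told'.
— Emma: possessor inside the object DP of the clause headed by 'informed'; is c-commanded by the pronoun; coreference would bind this R-expression — blocked (Principle C).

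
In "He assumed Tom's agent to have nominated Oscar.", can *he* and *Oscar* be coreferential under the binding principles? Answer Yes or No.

*Oscar* is an R-expression; Principle C requires it to be free (not bound by any c-commanding expression).
— he: subject of the matrix clause; the pronoun c-commands the R-expression — coreference blocked (Principle C).

No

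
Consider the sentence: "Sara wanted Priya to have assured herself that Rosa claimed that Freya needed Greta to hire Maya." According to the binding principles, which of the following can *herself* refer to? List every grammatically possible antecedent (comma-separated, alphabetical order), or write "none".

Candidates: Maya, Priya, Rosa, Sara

Priya

*herself* is a reflexive; Principle A requires it to be bound within its binding domain — the clause headed by 'assured'.
— Maya: object of the clause headed by 'hire'; does not c-command the reflexive — cannot bind it (Principle A).
— Priya: subject of the clause headed by 'assured'; c-commands the reflexive within its binding domain — allowed (Principle A).
— Rosa: subject of the clause headed by 'claimed'; does not c-command the reflexive — cannot bind it (Principle A).
— Sara: subject of the matrix clause; c-commands the reflexive but lies outside its binding domain — cannot bind it (Principle A).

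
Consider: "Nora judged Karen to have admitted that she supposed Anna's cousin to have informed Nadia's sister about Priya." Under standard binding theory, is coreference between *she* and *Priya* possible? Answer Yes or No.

*Priya* is an R-expression; Principle C requires it to be free (not bound by any c-commanding expression).
— she: subject of the clause headed by 'supposed'; the pronoun c-commands the R-expression — coreference blocked (Principle C).

No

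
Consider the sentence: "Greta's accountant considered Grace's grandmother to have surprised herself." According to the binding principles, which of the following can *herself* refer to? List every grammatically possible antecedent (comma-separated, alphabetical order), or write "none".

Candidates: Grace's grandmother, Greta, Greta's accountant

Grace's grandmother

*herself* is a reflexive; Principle A requires it to be bound within its binding domain — the clause headed by 'surprised'.
— Grace's grandmother: subject of the clause headed by 'surprised'; c-commands the reflexive within its binding domain — allowed (Principle A).
— Greta: possessor inside the subject DP of the matrix clause; does not c-command the reflexive — cannot bind it (Principle A).
— Greta's accountant: subject of the matrix clause; c-commands the reflexive but lies outside its binding domain — cannot bind it (Principle A).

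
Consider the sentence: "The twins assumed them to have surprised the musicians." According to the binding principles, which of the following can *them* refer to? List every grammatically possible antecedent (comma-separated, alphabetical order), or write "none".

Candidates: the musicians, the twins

*them* is a pronoun; Principle B requires it to be free in its binding domain — the matrix clause.
— the musicians: object of the clause headed by 'surprised'; is c-commanded by the pronoun; coreference would bind this R-expression — blocked (Principle C).
— the twins: subject of the matrix clause; c-commands the pronoun within its binding domain — blocked (Principle B).

none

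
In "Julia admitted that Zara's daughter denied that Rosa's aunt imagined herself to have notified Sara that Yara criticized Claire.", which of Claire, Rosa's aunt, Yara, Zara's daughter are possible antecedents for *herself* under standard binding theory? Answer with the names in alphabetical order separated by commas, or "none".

Rosa's aunt

*herself* is a reflexive; Principle A requires it to be bound within its binding domain — the clause headed by 'imagined'.
— Claire: object of the clause headed by 'criticized'; does not c-command the reflexive — cannot bind it (Principle A).
— Rosa's aunt: subject of the clause headed by 'imagined'; c-commands the reflexive within its binding domain — allowed (Principle A).
— Yara: subject of the clause headed by 'criticized'; does not c-command the reflexive — cannot bind it (Principle A).
— Zara's daughter: subject of the clause headed by 'denied'; c-commands the reflexive but lies outside its binding domain — cannot bind it (Principle A).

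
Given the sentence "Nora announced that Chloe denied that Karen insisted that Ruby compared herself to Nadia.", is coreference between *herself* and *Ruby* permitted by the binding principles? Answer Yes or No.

Yes

*herself* is a reflexive; Principle A requires it to be bound within its binding domain — the clause headed by 'compared'.
— Ruby: subject of the clause headed by 'compared'; c-commands the reflexive within its binding domain — allowed (Principle A).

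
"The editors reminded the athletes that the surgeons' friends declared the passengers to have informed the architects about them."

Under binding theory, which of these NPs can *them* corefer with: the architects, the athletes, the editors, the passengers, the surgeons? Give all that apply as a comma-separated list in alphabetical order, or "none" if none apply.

*them* is a pronoun; Principle B requires it to be free in its binding domain — the clause headed by 'informed'.
— the architects: object of the clause headed by 'informed'; c-commands the pronoun within its binding domain — blocked (Principle B).
— the athletes: object of the matrix clause; c-commands the pronoun but lies outside its binding domain — allowed.
— the editors: subject of the matrix clause; c-commands the pronoun but lies outside its binding domain — allowed.
— the passengers: subject of the clause headed by 'informed'; c-commands the pronoun within its binding domain — blocked (Principle B).
— the surgeons: possessor inside the subject DP of the clause headed by 'declared'; does not c-command the pronoun — Principle B does not apply; allowed.

the athletes, the editors, the surgeons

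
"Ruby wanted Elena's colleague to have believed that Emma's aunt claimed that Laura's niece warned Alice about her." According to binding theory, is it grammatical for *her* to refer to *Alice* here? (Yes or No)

No

*Alice* is an R-expression; Principle C requires it to be free (not bound by any c-commanding expression).
— her: second object of the clause headed by 'warned'; the R-expression locally c-commands the pronoun — coreference blocked (Principle B on the pronoun).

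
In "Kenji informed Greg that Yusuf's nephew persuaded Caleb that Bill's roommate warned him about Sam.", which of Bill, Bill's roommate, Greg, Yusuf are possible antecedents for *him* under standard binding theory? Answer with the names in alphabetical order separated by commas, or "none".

*him* is a pronoun; Principle B requires it to be free in its binding domain — the clause headed by 'warned'.
— Bill: possessor inside the subject DP of the clause headed by 'warned'; does not c-command the pronoun — Principle B does not apply; allowed.
— Bill's roommate: subject of the clause headed by 'warned'; c-commands the pronoun within its binding domain — blocked (Principle B).
— Greg: object of the matrix clause; c-commands the pronoun but lies outside its binding domain — allowed.
— Yusuf: possessor inside the subject DP of the clause headed by 'persuaded'; does not c-command the pronoun — Principle B does not apply; allowed.

Bill, Greg, Yusuf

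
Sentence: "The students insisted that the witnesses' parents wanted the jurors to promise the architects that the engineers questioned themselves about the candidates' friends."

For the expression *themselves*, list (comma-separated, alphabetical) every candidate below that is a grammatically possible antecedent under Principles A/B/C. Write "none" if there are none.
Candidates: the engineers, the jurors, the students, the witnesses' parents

the engineers

*themselves* is a reflexive; Principle A requires it to be bound within its binding domain — the clause headed by 'questioned'.
— the engineers: subject of the clause headed by 'questioned'; c-commands the reflexive within its binding domain — allowed (Principle A).
— the jurors: subject of the clause headed by 'promise'; c-commands the reflexive but lies outside its binding domain — cannot bind it (Principle A).
— the students: subject of the matrix clause; c-commands the reflexive but lies outside its binding domain — cannot bind it (Principle A).
— the witnesses' parents: subject of the clause headed by 'wanted'; c-commands the reflexive but lies outside its binding domain — cannot bind it (Principle A).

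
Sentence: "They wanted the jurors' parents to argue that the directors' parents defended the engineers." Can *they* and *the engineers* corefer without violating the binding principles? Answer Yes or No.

No

*the engineers* is an R-expression; Principle C requires it to be free (not bound by any c-commanding expression).
— they: subject of the matrix clause; the pronoun c-commands the R-expression — coreference blocked (Principle C).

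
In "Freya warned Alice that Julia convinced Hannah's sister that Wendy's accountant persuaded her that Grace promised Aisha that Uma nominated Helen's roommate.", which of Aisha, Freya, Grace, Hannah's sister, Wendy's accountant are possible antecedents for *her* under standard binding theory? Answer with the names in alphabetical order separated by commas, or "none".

Freya, Hannah's sister

*her* is a pronoun; Principle B requires it to be free in its binding domain — the clause headed by 'persuaded'.
— Aisha: object of the clause headed by 'promised'; is c-commanded by the pronoun; coreference would bind this R-expression — blocked (Principle C).
— Freya: subject of the matrix clause; c-commands the pronoun but lies outside its binding domain — allowed.
— Grace: subject of the clause headed by 'promised'; is c-commanded by the pronoun; coreference would bind this R-expression — blocked (Principle C).
— Hannah's sister: object of the clause headed by 'convinced'; c-commands the pronoun but lies outside its binding domain — allowed.
— Wendy's accountant: subject of the clause headed by 'persuaded'; c-commands the pronoun within its binding domain — blocked (Principle B).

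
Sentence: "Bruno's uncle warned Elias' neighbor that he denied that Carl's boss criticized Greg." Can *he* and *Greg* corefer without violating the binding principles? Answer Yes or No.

No

*Greg* is an R-expression; Principle C requires it to be free (not bound by any c-commanding expression).
— he: subject of the clause headed by 'denied'; the pronoun c-commands the R-expression — coreference blocked (Principle C).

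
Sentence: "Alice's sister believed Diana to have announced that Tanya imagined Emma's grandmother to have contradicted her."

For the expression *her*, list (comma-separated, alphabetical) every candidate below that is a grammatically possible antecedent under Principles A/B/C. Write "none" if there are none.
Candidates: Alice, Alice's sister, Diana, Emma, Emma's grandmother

Alice, Alice's sister, Diana, Emma

*her* is a pronoun; Principle B requires it to be free in its binding domain — the clause headed by 'contradicted'.
— Alice: possessor inside the subject DP of the matrix clause; does not c-command the pronoun — Principle B does not apply; allowed.
— Alice's sister: subject of the matrix clause; c-commands the pronoun but lies outside its binding domain — allowed.
— Diana: subject of the clause headed by 'announced'; c-commands the pronoun but lies outside its binding domain — allowed.
— Emma: possessor inside the subject DP of the clause headed by 'contradicted'; does not c-command the pronoun — Principle B does not apply; allowed.
— Emma's grandmother: subject of the clause headed by 'contradicted'; c-commands the pronoun within its binding domain — blocked (Principle B).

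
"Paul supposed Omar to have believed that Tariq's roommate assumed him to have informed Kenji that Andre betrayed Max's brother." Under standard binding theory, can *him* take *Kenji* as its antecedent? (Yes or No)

No

*him* is a pronoun; Principle B requires it to be free in its binding domain — the clause headed by 'assumed'.
— Kenji: object of the clause headed by 'informed'; is c-commanded by the pronoun; coreference would bind this R-expression — blocked (Principle C).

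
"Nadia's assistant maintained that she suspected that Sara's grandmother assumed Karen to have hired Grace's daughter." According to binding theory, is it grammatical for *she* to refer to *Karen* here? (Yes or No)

No

*Karen* is an R-expression; Principle C requires it to be free (not bound by any c-commanding expression).
— she: subject of the clause headed by 'suspected'; the pronoun c-commands the R-expression — coreference blocked (Principle C).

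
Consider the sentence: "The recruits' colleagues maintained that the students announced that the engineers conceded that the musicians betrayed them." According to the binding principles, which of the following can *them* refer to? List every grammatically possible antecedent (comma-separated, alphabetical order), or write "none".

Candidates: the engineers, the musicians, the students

the engineers, the students

*them* is a pronoun; Principle B requires it to be free in its binding domain — the clause headed by 'betrayed'.
— the engineers: subject of the clause headed by 'conceded'; c-commands the pronoun but lies outside its binding domain — allowed.
— the musicians: subject of the clause headed by 'betrayed'; c-commands the pronoun within its binding domain — blocked (Principle B).
— the students: subject of the clause headed by 'announced'; c-commands the pronoun but lies outside its binding domain — allowed.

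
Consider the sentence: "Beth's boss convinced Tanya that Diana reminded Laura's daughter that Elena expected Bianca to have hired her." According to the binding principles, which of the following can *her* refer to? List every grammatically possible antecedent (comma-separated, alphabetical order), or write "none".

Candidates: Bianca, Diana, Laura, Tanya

Diana, Laura, Tanya

*her* is a pronoun; Principle B requires it to be free in its binding domain — the clause headed by 'hired'.
— Bianca: subject of the clause headed by 'hired'; c-commands the pronoun within its binding domain — blocked (Principle B).
— Diana: subject of the clause headed by 'reminded'; c-commands the pronoun but lies outside its binding domain — allowed.
— Laura: possessor inside the object DP of the clause headed by 'reminded'; does not c-command the pronoun — Principle B does not apply; allowed.
— Tanya: object of the matrix clause; c-commands the pronoun but lies outside its binding domain — allowed.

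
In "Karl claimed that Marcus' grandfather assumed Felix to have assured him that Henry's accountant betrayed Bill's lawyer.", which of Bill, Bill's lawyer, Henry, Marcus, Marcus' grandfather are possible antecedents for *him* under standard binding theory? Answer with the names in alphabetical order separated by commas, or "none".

*him* is a pronoun; Principle B requires it to be free in its binding domain — the clause headed by 'assured'.
— Bill: possessor inside the object DP of the clause headed by 'betrayed'; is c-commanded by the pronoun; coreference would bind this R-expression — blocked (Principle C).
— Bill's lawyer: object of the clause headed by 'betrayed'; is c-commanded by the pronoun; coreference would bind this R-expression — blocked (Principle C).
— Henry: possessor inside the subject DP of the clause headed by 'betrayed'; is c-commanded by the pronoun; coreference would bind this R-expression — blocked (Principle C).
— Marcus: possessor inside the subject DP of the clause headed by 'assumed'; does not c-command the pronoun — Principle B does not apply; allowed.
— Marcus' grandfather: subject of the clause headed by 'assumed'; c-commands the pronoun but lies outside its binding domain — allowed.

Marcus, Marcus' grandfather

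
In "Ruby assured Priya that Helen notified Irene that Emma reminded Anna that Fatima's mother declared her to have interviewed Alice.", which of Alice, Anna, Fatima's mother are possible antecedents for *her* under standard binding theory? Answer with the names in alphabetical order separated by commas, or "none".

*her* is a pronoun; Principle B requires it to be free in its binding domain — the clause headed by 'declared'.
— Alice: object of the clause headed by 'interviewed'; is c-commanded by the pronoun; coreference would bind this R-expression — blocked (Principle C).
— Anna: object of the clause headed by 'reminded'; c-commands the pronoun but lies outside its binding domain — allowed.
— Fatima's mother: subject of the clause headed by 'declared'; c-commands the pronoun within its binding domain — blocked (Principle B).

Anna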